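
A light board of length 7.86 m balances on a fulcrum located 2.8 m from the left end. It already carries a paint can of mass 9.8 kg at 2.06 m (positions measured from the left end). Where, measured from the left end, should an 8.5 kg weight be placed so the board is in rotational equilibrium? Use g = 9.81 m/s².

Taking torques about the fulcrum (at 2.8 m from the left end):
Paint can: 9.8 × 9.81 = 96.14 N down at 2.06 m → arm 0.74 m, τ = 96.14 × 0.74 = 71.14 N·m counterclockwise.
Net moment of existing loads = 71.14 N·m counterclockwise.
The weight weighs 8.5 × 9.81 = 83.39 N and must supply an equal clockwise moment, so its lever arm about the fulcrum is 71.14 / 83.39 = 0.853 m.
That puts it at 2.8 + 0.853 = 3.65 m from the left end.

x ≈ 3.65 m from the left end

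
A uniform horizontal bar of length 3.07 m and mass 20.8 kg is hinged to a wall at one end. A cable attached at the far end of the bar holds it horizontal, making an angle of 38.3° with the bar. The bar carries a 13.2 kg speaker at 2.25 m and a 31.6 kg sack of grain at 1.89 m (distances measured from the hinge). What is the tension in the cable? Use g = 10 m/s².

T ≈ 638 N

Sum moments about the hinge (the unknown hinge reaction has zero arm there).
Beam weight: 20.8 × 10 = 208 N down at 1.535 m → arm 1.535 m, τ = 208 × 1.535 = 319.3 N·m clockwise.
Speaker: 13.2 × 10 = 132 N down at 2.25 m → arm 2.25 m, τ = 132 × 2.25 = 297 N·m clockwise.
Sack of grain: 31.6 × 10 = 316 N down at 1.89 m → arm 1.89 m, τ = 316 × 1.89 = 597.2 N·m clockwise.
Total clockwise load moment = 1214 N·m.
The cable tension T acts at 3.07 m; only its component perpendicular to the bar, T sinθ, produces torque. sin 38.3° = 0.6198.
For rotational equilibrium, T × 3.07 × 0.6198 = 1214, so T = 1214 / 1.903 = 638 N.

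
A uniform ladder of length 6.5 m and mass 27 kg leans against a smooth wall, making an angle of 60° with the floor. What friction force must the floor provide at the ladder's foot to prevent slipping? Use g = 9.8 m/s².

Take moments about the foot of the ladder.
Ladder weight 27×9.8 = 264.6 N acts at 3.25 m along the ladder; its horizontal arm is 3.25·cos60° = 1.625 m → τ = 430 N·m clockwise.
Wall normal N acts horizontally at the top; its moment arm is the height L sinθ = 6.5·sin60° = 5.629 m, counterclockwise.
For rotational equilibrium, N × 5.629 = 430, so N = 76.4 N.
ΣFx = 0: friction at the foot balances the wall's push, so f = N_wall = 76.4 N.

f ≈ 76.4 N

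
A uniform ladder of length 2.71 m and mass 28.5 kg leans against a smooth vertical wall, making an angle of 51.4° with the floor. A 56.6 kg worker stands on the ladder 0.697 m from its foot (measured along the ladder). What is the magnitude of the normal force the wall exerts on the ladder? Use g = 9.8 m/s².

N_wall ≈ 225 N

Take moments about the foot of the ladder.
Ladder weight 28.5×9.8 = 279.3 N acts at 1.355 m along the ladder; its horizontal arm is 1.355·cos51.4° = 0.8454 m → τ = 236.1 N·m clockwise.
Worker: 56.6×9.8 = 554.7 N at 0.697 m → arm 0.4348 m → τ = 241.2 N·m clockwise.
Wall normal N acts horizontally at the top; its moment arm is the height L sinθ = 2.71·sin51.4° = 2.118 m, counterclockwise.
For rotational equilibrium, N × 2.118 = 477.3, so N = 225 N.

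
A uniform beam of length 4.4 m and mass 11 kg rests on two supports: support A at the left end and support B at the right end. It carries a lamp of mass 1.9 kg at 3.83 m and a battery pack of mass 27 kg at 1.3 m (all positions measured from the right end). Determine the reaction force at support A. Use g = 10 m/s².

R_A ≈ 151 N

Taking torques about support B:
Beam weight: 11 × 10 = 110 N down at 2.2 m → arm 2.2 m, τ = 110 × 2.2 = 242 N·m counterclockwise.
Lamp: 1.9 × 10 = 19 N down at 3.83 m → arm 3.83 m, τ = 19 × 3.83 = 72.77 N·m counterclockwise.
Battery pack: 27 × 10 = 270 N down at 1.3 m → arm 1.3 m, τ = 270 × 1.3 = 351 N·m counterclockwise.
Net load moment about support B = 665.8 N·m counterclockwise.
Reaction R at support A is upward at 4.4 m, arm 4.4 m → moment R × 4.4 clockwise.
For rotational equilibrium, R × 4.4 = 665.8, so R = 151 N.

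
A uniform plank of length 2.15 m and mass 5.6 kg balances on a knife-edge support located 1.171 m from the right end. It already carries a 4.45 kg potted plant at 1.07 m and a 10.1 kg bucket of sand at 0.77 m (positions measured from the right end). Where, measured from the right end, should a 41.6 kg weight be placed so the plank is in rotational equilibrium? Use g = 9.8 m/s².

Choose the knife-edge support (at 1.171 m from the right end) as the axis so the support reaction has zero arm there.
Beam weight: 5.6 × 9.8 = 54.88 N down at 1.075 m → arm 0.096 m, τ = 54.88 × 0.096 = 5.268 N·m clockwise.
Potted plant: 4.45 × 9.8 = 43.61 N down at 1.07 m → arm 0.101 m, τ = 43.61 × 0.101 = 4.405 N·m clockwise.
Bucket of sand: 10.1 × 9.8 = 98.98 N down at 0.77 m → arm 0.401 m, τ = 98.98 × 0.401 = 39.69 N·m clockwise.
Net moment of existing loads = 49.36 N·m clockwise.
The weight weighs 41.6 × 9.8 = 407.7 N and must supply an equal counterclockwise moment, so its lever arm about the knife-edge support is 49.36 / 407.7 = 0.121 m.
That puts it at 1.171 + 0.121 = 1.29 m from the right end.

x ≈ 1.29 m from the right end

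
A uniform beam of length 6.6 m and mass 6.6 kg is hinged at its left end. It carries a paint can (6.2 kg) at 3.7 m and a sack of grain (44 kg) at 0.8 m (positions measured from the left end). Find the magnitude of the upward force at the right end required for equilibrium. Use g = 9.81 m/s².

F ≈ 119 N

Choose the left end as the axis so the unknown pivot reaction has zero arm there.
Beam weight: 6.6 × 9.81 = 64.75 N down at 3.3 m → arm 3.3 m, τ = 64.75 × 3.3 = 213.7 N·m clockwise.
Paint can: 6.2 × 9.81 = 60.82 N down at 3.7 m → arm 3.7 m, τ = 60.82 × 3.7 = 225 N·m clockwise.
Sack of grain: 44 × 9.81 = 431.6 N down at 0.8 m → arm 0.8 m, τ = 431.6 × 0.8 = 345.3 N·m clockwise.
Net moment of the loads = 784 N·m clockwise.
The upward force F acts at the right end, arm 6.6 m, giving F × 6.6 counterclockwise.
For rotational equilibrium, F × 6.6 = 784, so F = 784 / 6.6 = 119 N.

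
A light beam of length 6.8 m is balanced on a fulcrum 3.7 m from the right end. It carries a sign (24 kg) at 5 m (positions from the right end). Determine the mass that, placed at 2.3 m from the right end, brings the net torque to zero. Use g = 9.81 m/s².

m ≈ 22.3 kg

Take moments about the fulcrum (at 3.7 m from the right end).
Sign: 24 × 9.81 = 235.4 N down at 5 m → arm 1.3 m, τ = 235.4 × 1.3 = 306 N·m counterclockwise.
Net moment of known loads = 306 N·m counterclockwise.
An unknown mass m at 2.3 m has arm 1.4 m; its moment is m·g·1.4 clockwise.
Setting net torque to zero: m × 9.81 × 1.4 = 306 → m = 306 / (9.81 × 1.4) = 22.3 kg.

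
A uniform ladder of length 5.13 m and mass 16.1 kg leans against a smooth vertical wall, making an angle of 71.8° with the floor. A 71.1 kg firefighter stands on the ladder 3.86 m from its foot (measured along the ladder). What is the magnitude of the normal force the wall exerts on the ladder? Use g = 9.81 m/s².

N_wall ≈ 199 N

About the foot of the ladder:
Ladder weight 16.1×9.81 = 157.9 N acts at 2.565 m along the ladder; its horizontal arm is 2.565·cos71.8° = 0.8011 m → τ = 126.5 N·m clockwise.
Firefighter: 71.1×9.81 = 697.5 N at 3.86 m → arm 1.206 m → τ = 841.2 N·m clockwise.
Wall normal N acts horizontally at the top; its moment arm is the height L sinθ = 5.13·sin71.8° = 4.873 m, counterclockwise.
Setting net torque to zero: N × 4.873 = 967.7 → N = 199 N.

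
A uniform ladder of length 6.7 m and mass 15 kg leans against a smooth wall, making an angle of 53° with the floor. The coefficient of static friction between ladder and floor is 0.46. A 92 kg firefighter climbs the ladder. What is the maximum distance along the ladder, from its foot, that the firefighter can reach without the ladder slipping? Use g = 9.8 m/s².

d ≈ 4.21 m

Choose the foot of the ladder as the axis so the floor normal and friction both act there and drop out.
Ladder weight 15×9.8 = 147 N acts at 3.35 m along the ladder; its horizontal arm is 3.35·cos53° = 2.016 m → τ = 296.4 N·m clockwise.
Firefighter weight 92×9.8 = 901.6 N at distance d → arm d·cos53° → τ = 901.6·d·0.6018 clockwise.
Wall normal N at the top has arm L sinθ = 5.351 m counterclockwise, so Στ = 0 gives N·5.351 = 296.4 + 542.6·d.
ΣFy = 0 ⇒ N_floor = 1049 N, so the maximum friction is μ_s·N_floor = 0.46×1049 = 482.5 N. ΣFx = 0 ⇒ N_wall = f, so at the slipping point N = 482.5 N.
Substituting: 482.5×5.351 = 296.4 + 542.6·d ⇒ d = (2582 − 296.4) / 542.6 = 4.21 m.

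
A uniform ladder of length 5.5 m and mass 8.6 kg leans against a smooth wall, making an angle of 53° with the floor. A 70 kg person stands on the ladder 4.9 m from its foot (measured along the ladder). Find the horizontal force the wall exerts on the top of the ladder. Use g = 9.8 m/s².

Choose the foot of the ladder as the axis so the floor normal and friction both act there and drop out.
Ladder weight 8.6×9.8 = 84.28 N acts at 2.75 m along the ladder; its horizontal arm is 2.75·cos53° = 1.655 m → τ = 139.5 N·m clockwise.
Person: 70×9.8 = 686 N at 4.9 m → arm 2.949 m → τ = 2023 N·m clockwise.
Wall normal N acts horizontally at the top; its moment arm is the height L sinθ = 5.5·sin53° = 4.392 m, counterclockwise.
Balancing moments: N × 4.392 = 2162, giving N = 492 N.

N_wall ≈ 492 N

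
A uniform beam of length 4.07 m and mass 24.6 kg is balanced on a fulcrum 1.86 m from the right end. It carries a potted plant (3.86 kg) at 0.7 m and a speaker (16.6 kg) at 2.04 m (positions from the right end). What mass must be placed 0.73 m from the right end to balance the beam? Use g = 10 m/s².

Choose the fulcrum (at 1.86 m from the right end) as the axis so the support reaction has zero arm there.
Beam weight: 24.6 × 10 = 246 N down at 2.035 m → arm 0.175 m, τ = 246 × 0.175 = 43.05 N·m counterclockwise.
Potted plant: 3.86 × 10 = 38.6 N down at 0.7 m → arm 1.16 m, τ = 38.6 × 1.16 = 44.78 N·m clockwise.
Speaker: 16.6 × 10 = 166 N down at 2.04 m → arm 0.18 m, τ = 166 × 0.18 = 29.88 N·m counterclockwise.
Net moment of known loads = 28.15 N·m counterclockwise.
An unknown mass m at 0.73 m has arm 1.13 m; its moment is m·g·1.13 clockwise.
Setting net torque to zero: m × 10 × 1.13 = 28.15 → m = 28.15 / (10 × 1.13) = 2.49 kg.

m ≈ 2.49 kg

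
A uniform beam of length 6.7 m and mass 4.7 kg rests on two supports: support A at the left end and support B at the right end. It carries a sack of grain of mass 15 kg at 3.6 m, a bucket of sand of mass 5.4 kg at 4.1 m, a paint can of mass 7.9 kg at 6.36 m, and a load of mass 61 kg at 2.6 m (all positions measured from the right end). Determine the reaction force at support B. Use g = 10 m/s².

Take moments about support A.
Beam weight: 4.7 × 10 = 47 N down at 3.35 m → arm 3.35 m, τ = 47 × 3.35 = 157.5 N·m clockwise.
Sack of grain: 15 × 10 = 150 N down at 3.6 m → arm 3.1 m, τ = 150 × 3.1 = 465 N·m clockwise.
Bucket of sand: 5.4 × 10 = 54 N down at 4.1 m → arm 2.6 m, τ = 54 × 2.6 = 140.4 N·m clockwise.
Paint can: 7.9 × 10 = 79 N down at 6.36 m → arm 0.34 m, τ = 79 × 0.34 = 26.86 N·m clockwise.
Load: 61 × 10 = 610 N down at 2.6 m → arm 4.1 m, τ = 610 × 4.1 = 2501 N·m clockwise.
Net load moment about support A = 3291 N·m clockwise.
Reaction R at support B is upward at 0 m, arm 6.7 m → moment R × 6.7 counterclockwise.
Στ = 0 ⇒ R × 6.7 = 3291 ⇒ R = 491 N.

R_B ≈ 491 N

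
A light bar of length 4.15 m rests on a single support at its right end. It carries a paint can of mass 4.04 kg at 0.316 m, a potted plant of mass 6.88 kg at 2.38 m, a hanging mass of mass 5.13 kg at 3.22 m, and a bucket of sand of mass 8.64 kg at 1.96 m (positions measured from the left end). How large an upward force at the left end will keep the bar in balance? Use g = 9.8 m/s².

Taking torques about the right end:
Paint can: 4.04 × 9.8 = 39.59 N down at 0.316 m → arm 3.834 m, τ = 39.59 × 3.834 = 151.8 N·m counterclockwise.
Potted plant: 6.88 × 9.8 = 67.42 N down at 2.38 m → arm 1.77 m, τ = 67.42 × 1.77 = 119.3 N·m counterclockwise.
Hanging mass: 5.13 × 9.8 = 50.27 N down at 3.22 m → arm 0.93 m, τ = 50.27 × 0.93 = 46.75 N·m counterclockwise.
Bucket of sand: 8.64 × 9.8 = 84.67 N down at 1.96 m → arm 2.19 m, τ = 84.67 × 2.19 = 185.4 N·m counterclockwise.
Net moment of the loads = 503.2 N·m counterclockwise.
The upward force F acts at the left end, arm 4.15 m, giving F × 4.15 clockwise.
Στ = 0 ⇒ F × 4.15 = 503.2 ⇒ F = 503.2 / 4.15 = 121 N.

F ≈ 121 N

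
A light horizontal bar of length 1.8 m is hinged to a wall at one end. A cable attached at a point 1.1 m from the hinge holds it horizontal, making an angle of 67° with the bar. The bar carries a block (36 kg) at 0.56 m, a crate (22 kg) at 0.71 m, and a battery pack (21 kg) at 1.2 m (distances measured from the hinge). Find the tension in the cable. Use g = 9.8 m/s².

Taking torques about the hinge:
Block: 36 × 9.8 = 352.8 N down at 0.56 m → arm 0.56 m, τ = 352.8 × 0.56 = 197.6 N·m clockwise.
Crate: 22 × 9.8 = 215.6 N down at 0.71 m → arm 0.71 m, τ = 215.6 × 0.71 = 153.1 N·m clockwise.
Battery pack: 21 × 9.8 = 205.8 N down at 1.2 m → arm 1.2 m, τ = 205.8 × 1.2 = 247 N·m clockwise.
Total clockwise load moment = 597.7 N·m.
The cable tension T acts at 1.1 m; only its component perpendicular to the bar, T sinθ, produces torque. sin 67° = 0.9205.
Setting net torque to zero: T × 1.1 × 0.9205 = 597.7 → T = 597.7 / 1.013 = 590 N.

T ≈ 590 N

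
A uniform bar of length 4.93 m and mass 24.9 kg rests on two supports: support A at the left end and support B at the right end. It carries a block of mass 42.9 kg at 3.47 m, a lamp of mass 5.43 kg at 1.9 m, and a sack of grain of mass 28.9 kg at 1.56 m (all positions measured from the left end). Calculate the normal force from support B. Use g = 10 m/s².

Taking torques about support A:
Beam weight: 24.9 × 10 = 249 N down at 2.465 m → arm 2.465 m, τ = 249 × 2.465 = 613.8 N·m clockwise.
Block: 42.9 × 10 = 429 N down at 3.47 m → arm 3.47 m, τ = 429 × 3.47 = 1489 N·m clockwise.
Lamp: 5.43 × 10 = 54.3 N down at 1.9 m → arm 1.9 m, τ = 54.3 × 1.9 = 103.2 N·m clockwise.
Sack of grain: 28.9 × 10 = 289 N down at 1.56 m → arm 1.56 m, τ = 289 × 1.56 = 450.8 N·m clockwise.
Net load moment about support A = 2657 N·m clockwise.
Reaction R at support B is upward at 4.93 m, arm 4.93 m → moment R × 4.93 counterclockwise.
Στ = 0 ⇒ R × 4.93 = 2657 ⇒ R = 539 N.

R_B ≈ 539 N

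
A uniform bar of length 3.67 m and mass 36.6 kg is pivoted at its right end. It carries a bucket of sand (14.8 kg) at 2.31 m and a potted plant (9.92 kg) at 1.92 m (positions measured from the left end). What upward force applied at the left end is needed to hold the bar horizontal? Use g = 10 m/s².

About the right end:
Beam weight: 36.6 × 10 = 366 N down at 1.835 m → arm 1.835 m, τ = 366 × 1.835 = 671.6 N·m counterclockwise.
Bucket of sand: 14.8 × 10 = 148 N down at 2.31 m → arm 1.36 m, τ = 148 × 1.36 = 201.3 N·m counterclockwise.
Potted plant: 9.92 × 10 = 99.2 N down at 1.92 m → arm 1.75 m, τ = 99.2 × 1.75 = 173.6 N·m counterclockwise.
Net moment of the loads = 1046 N·m counterclockwise.
The upward force F acts at the left end, arm 3.67 m, giving F × 3.67 clockwise.
Setting net torque to zero: F × 3.67 = 1046 → F = 1046 / 3.67 = 285 N.

F ≈ 285 N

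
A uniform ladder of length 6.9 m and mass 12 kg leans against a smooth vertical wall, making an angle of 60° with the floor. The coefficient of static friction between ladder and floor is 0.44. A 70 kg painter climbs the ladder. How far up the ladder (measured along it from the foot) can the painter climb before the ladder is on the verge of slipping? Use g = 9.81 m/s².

Choose the foot of the ladder as the axis so the floor normal and friction both act there and drop out.
Ladder weight 12×9.81 = 117.7 N acts at 3.45 m along the ladder; its horizontal arm is 3.45·cos60° = 1.725 m → τ = 203 N·m clockwise.
Painter weight 70×9.81 = 686.7 N at distance d → arm d·cos60° → τ = 686.7·d·0.5 clockwise.
Wall normal N at the top has arm L sinθ = 5.976 m counterclockwise, so Στ = 0 gives N·5.976 = 203 + 343.4·d.
ΣFy = 0 ⇒ N_floor = 804.4 N, so the maximum friction is μ_s·N_floor = 0.44×804.4 = 353.9 N. ΣFx = 0 ⇒ N_wall = f, so at the slipping point N = 353.9 N.
Substituting: 353.9×5.976 = 203 + 343.4·d ⇒ d = (2115 − 203) / 343.4 = 5.57 m.

d ≈ 5.57 m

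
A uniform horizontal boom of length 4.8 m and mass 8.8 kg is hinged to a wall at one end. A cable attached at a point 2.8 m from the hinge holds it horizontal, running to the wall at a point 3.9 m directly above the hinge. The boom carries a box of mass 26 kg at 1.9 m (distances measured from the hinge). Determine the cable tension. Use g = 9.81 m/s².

Sum moments about the hinge (the unknown hinge reaction has zero arm there).
Beam weight: 8.8 × 9.81 = 86.33 N down at 2.4 m → arm 2.4 m, τ = 86.33 × 2.4 = 207.2 N·m clockwise.
Box: 26 × 9.81 = 255.1 N down at 1.9 m → arm 1.9 m, τ = 255.1 × 1.9 = 484.7 N·m clockwise.
Total clockwise load moment = 691.9 N·m.
The cable tension T acts at 2.8 m; only its component perpendicular to the boom, T sinθ, produces torque. sinθ = h/√(h²+d²) = 3.9/√(3.9²+2.8²) = 0.8123.
For rotational equilibrium, T × 2.8 × 0.8123 = 691.9, so T = 691.9 / 2.274 = 304 N.

T ≈ 304 N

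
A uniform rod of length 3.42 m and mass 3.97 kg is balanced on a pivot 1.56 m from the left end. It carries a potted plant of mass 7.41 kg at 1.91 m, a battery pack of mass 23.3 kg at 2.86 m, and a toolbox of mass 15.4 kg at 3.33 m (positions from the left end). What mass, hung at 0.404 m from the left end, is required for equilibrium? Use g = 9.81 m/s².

Sum moments about the pivot (at 1.56 m from the left end) (the support reaction has zero arm there).
Beam weight: 3.97 × 9.81 = 38.95 N down at 1.71 m → arm 0.15 m, τ = 38.95 × 0.15 = 5.843 N·m clockwise.
Potted plant: 7.41 × 9.81 = 72.69 N down at 1.91 m → arm 0.35 m, τ = 72.69 × 0.35 = 25.44 N·m clockwise.
Battery pack: 23.3 × 9.81 = 228.6 N down at 2.86 m → arm 1.3 m, τ = 228.6 × 1.3 = 297.2 N·m clockwise.
Toolbox: 15.4 × 9.81 = 151.1 N down at 3.33 m → arm 1.77 m, τ = 151.1 × 1.77 = 267.4 N·m clockwise.
Net moment of known loads = 595.9 N·m clockwise.
An unknown mass m at 0.404 m has arm 1.156 m; its moment is m·g·1.156 counterclockwise.
For rotational equilibrium, m × 9.81 × 1.156 = 595.9, so m = 595.9 / (9.81 × 1.156) = 52.5 kg.

m ≈ 52.5 kg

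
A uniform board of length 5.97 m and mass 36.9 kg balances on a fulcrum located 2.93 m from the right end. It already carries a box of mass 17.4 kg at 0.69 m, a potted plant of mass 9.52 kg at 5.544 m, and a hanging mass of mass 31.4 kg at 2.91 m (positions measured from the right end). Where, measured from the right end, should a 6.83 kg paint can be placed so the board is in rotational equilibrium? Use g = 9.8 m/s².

x ≈ 4.79 m from the right end

Take moments about the fulcrum (at 2.93 m from the right end).
Beam weight: 36.9 × 9.8 = 361.6 N down at 2.985 m → arm 0.055 m, τ = 361.6 × 0.055 = 19.89 N·m counterclockwise.
Box: 17.4 × 9.8 = 170.5 N down at 0.69 m → arm 2.24 m, τ = 170.5 × 2.24 = 381.9 N·m clockwise.
Potted plant: 9.52 × 9.8 = 93.3 N down at 5.544 m → arm 2.614 m, τ = 93.3 × 2.614 = 243.9 N·m counterclockwise.
Hanging mass: 31.4 × 9.8 = 307.7 N down at 2.91 m → arm 0.02 m, τ = 307.7 × 0.02 = 6.154 N·m clockwise.
Net moment of existing loads = 124.3 N·m clockwise.
The paint can weighs 6.83 × 9.8 = 66.93 N and must supply an equal counterclockwise moment, so its lever arm about the fulcrum is 124.3 / 66.93 = 1.86 m.
That puts it at 2.93 + 1.86 = 4.79 m from the right end.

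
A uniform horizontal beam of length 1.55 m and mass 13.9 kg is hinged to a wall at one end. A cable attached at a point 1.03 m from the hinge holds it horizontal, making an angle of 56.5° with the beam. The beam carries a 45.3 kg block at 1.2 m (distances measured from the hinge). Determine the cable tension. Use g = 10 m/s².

T ≈ 758 N

Taking torques about the hinge:
Beam weight: 13.9 × 10 = 139 N down at 0.775 m → arm 0.775 m, τ = 139 × 0.775 = 107.7 N·m clockwise.
Block: 45.3 × 10 = 453 N down at 1.2 m → arm 1.2 m, τ = 453 × 1.2 = 543.6 N·m clockwise.
Total clockwise load moment = 651.3 N·m.
The cable tension T acts at 1.03 m; only its component perpendicular to the beam, T sinθ, produces torque. sin 56.5° = 0.8339.
For rotational equilibrium, T × 1.03 × 0.8339 = 651.3, so T = 651.3 / 0.8589 = 758 N.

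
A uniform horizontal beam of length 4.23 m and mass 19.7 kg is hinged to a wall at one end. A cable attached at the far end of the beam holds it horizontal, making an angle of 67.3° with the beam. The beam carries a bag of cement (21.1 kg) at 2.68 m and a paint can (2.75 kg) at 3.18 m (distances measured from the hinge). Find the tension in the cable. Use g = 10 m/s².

T ≈ 274 N

Choose the hinge as the axis so the unknown hinge reaction has zero arm there.
Beam weight: 19.7 × 10 = 197 N down at 2.115 m → arm 2.115 m, τ = 197 × 2.115 = 416.7 N·m clockwise.
Bag of cement: 21.1 × 10 = 211 N down at 2.68 m → arm 2.68 m, τ = 211 × 2.68 = 565.5 N·m clockwise.
Paint can: 2.75 × 10 = 27.5 N down at 3.18 m → arm 3.18 m, τ = 27.5 × 3.18 = 87.45 N·m clockwise.
Total clockwise load moment = 1070 N·m.
The cable tension T acts at 4.23 m; only its component perpendicular to the beam, T sinθ, produces torque. sin 67.3° = 0.9225.
For rotational equilibrium, T × 4.23 × 0.9225 = 1070, so T = 1070 / 3.902 = 274 N.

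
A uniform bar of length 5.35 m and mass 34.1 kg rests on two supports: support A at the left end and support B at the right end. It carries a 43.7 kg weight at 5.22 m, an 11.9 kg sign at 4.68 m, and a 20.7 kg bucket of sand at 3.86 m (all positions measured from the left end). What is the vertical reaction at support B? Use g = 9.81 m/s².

Choose support A as the axis so its reaction then has zero moment arm.
Beam weight: 34.1 × 9.81 = 334.5 N down at 2.675 m → arm 2.675 m, τ = 334.5 × 2.675 = 894.8 N·m clockwise.
Weight: 43.7 × 9.81 = 428.7 N down at 5.22 m → arm 5.22 m, τ = 428.7 × 5.22 = 2238 N·m clockwise.
Sign: 11.9 × 9.81 = 116.7 N down at 4.68 m → arm 4.68 m, τ = 116.7 × 4.68 = 546.2 N·m clockwise.
Bucket of sand: 20.7 × 9.81 = 203.1 N down at 3.86 m → arm 3.86 m, τ = 203.1 × 3.86 = 784 N·m clockwise.
Net load moment about support A = 4463 N·m clockwise.
Reaction R at support B is upward at 5.35 m, arm 5.35 m → moment R × 5.35 counterclockwise.
For rotational equilibrium, R × 5.35 = 4463, so R = 834 N.

R_B ≈ 834 N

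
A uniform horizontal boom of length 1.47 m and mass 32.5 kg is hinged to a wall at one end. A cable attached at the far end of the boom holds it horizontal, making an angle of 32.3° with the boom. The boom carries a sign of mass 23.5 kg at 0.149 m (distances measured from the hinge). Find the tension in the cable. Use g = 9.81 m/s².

T ≈ 342 N

Take moments about the hinge.
Beam weight: 32.5 × 9.81 = 318.8 N down at 0.735 m → arm 0.735 m, τ = 318.8 × 0.735 = 234.3 N·m clockwise.
Sign: 23.5 × 9.81 = 230.5 N down at 0.149 m → arm 0.149 m, τ = 230.5 × 0.149 = 34.34 N·m clockwise.
Total clockwise load moment = 268.6 N·m.
The cable tension T acts at 1.47 m; only its component perpendicular to the boom, T sinθ, produces torque. sin 32.3° = 0.5344.
Στ = 0 ⇒ T × 1.47 × 0.5344 = 268.6 ⇒ T = 268.6 / 0.7856 = 342 N.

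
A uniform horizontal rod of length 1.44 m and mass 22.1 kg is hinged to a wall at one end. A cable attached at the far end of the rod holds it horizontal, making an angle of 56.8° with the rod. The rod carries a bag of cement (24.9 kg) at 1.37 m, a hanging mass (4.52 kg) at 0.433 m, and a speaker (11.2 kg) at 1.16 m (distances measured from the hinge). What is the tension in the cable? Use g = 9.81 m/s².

Taking torques about the hinge:
Beam weight: 22.1 × 9.81 = 216.8 N down at 0.72 m → arm 0.72 m, τ = 216.8 × 0.72 = 156.1 N·m clockwise.
Bag of cement: 24.9 × 9.81 = 244.3 N down at 1.37 m → arm 1.37 m, τ = 244.3 × 1.37 = 334.7 N·m clockwise.
Hanging mass: 4.52 × 9.81 = 44.34 N down at 0.433 m → arm 0.433 m, τ = 44.34 × 0.433 = 19.2 N·m clockwise.
Speaker: 11.2 × 9.81 = 109.9 N down at 1.16 m → arm 1.16 m, τ = 109.9 × 1.16 = 127.5 N·m clockwise.
Total clockwise load moment = 637.5 N·m.
The cable tension T acts at 1.44 m; only its component perpendicular to the rod, T sinθ, produces torque. sin 56.8° = 0.8368.
Setting net torque to zero: T × 1.44 × 0.8368 = 637.5 → T = 637.5 / 1.205 = 529 N.

T ≈ 529 N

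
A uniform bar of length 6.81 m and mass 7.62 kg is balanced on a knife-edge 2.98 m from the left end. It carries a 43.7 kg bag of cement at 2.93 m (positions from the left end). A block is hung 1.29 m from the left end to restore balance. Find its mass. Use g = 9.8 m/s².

m ≈ 0.623 kg

Sum moments about the knife-edge (at 2.98 m from the left end) (the support reaction has zero arm there).
Beam weight: 7.62 × 9.8 = 74.68 N down at 3.405 m → arm 0.425 m, τ = 74.68 × 0.425 = 31.74 N·m clockwise.
Bag of cement: 43.7 × 9.8 = 428.3 N down at 2.93 m → arm 0.05 m, τ = 428.3 × 0.05 = 21.42 N·m counterclockwise.
Net moment of known loads = 10.32 N·m clockwise.
An unknown mass m at 1.29 m has arm 1.69 m; its moment is m·g·1.69 counterclockwise.
For rotational equilibrium, m × 9.8 × 1.69 = 10.32, so m = 10.32 / (9.8 × 1.69) = 0.623 kg.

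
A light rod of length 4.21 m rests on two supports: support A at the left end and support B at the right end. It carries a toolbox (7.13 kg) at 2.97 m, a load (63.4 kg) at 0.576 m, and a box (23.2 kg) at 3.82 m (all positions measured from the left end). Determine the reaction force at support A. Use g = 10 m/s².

Taking torques about support B:
Toolbox: 7.13 × 10 = 71.3 N down at 2.97 m → arm 1.24 m, τ = 71.3 × 1.24 = 88.41 N·m counterclockwise.
Load: 63.4 × 10 = 634 N down at 0.576 m → arm 3.634 m, τ = 634 × 3.634 = 2304 N·m counterclockwise.
Box: 23.2 × 10 = 232 N down at 3.82 m → arm 0.39 m, τ = 232 × 0.39 = 90.48 N·m counterclockwise.
Net load moment about support B = 2483 N·m counterclockwise.
Reaction R at support A is upward at 0 m, arm 4.21 m → moment R × 4.21 clockwise.
Balancing moments: R × 4.21 = 2483, giving R = 590 N.

R_A ≈ 590 N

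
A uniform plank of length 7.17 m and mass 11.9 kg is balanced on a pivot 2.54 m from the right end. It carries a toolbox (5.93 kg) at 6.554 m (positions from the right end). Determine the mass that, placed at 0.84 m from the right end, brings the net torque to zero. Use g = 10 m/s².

m ≈ 21.3 kg

About the pivot (at 2.54 m from the right end):
Beam weight: 11.9 × 10 = 119 N down at 3.585 m → arm 1.045 m, τ = 119 × 1.045 = 124.4 N·m counterclockwise.
Toolbox: 5.93 × 10 = 59.3 N down at 6.554 m → arm 4.014 m, τ = 59.3 × 4.014 = 238 N·m counterclockwise.
Net moment of known loads = 362.4 N·m counterclockwise.
An unknown mass m at 0.84 m has arm 1.7 m; its moment is m·g·1.7 clockwise.
Balancing moments: m × 10 × 1.7 = 362.4, giving m = 362.4 / (10 × 1.7) = 21.3 kg.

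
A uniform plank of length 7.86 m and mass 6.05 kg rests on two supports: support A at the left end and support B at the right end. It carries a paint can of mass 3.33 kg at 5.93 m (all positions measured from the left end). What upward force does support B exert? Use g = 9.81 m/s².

About support A:
Beam weight: 6.05 × 9.81 = 59.35 N down at 3.93 m → arm 3.93 m, τ = 59.35 × 3.93 = 233.2 N·m clockwise.
Paint can: 3.33 × 9.81 = 32.67 N down at 5.93 m → arm 5.93 m, τ = 32.67 × 5.93 = 193.7 N·m clockwise.
Net load moment about support A = 426.9 N·m clockwise.
Reaction R at support B is upward at 7.86 m, arm 7.86 m → moment R × 7.86 counterclockwise.
For rotational equilibrium, R × 7.86 = 426.9, so R = 54.3 N.

R_B ≈ 54.3 N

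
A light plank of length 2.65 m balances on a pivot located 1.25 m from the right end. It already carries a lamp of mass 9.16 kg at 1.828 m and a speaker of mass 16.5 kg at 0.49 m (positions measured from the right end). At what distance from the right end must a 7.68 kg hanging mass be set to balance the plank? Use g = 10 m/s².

x ≈ 2.19 m from the right end

About the pivot (at 1.25 m from the right end):
Lamp: 9.16 × 10 = 91.6 N down at 1.828 m → arm 0.578 m, τ = 91.6 × 0.578 = 52.94 N·m counterclockwise.
Speaker: 16.5 × 10 = 165 N down at 0.49 m → arm 0.76 m, τ = 165 × 0.76 = 125.4 N·m clockwise.
Net moment of existing loads = 72.46 N·m clockwise.
The hanging mass weighs 7.68 × 10 = 76.8 N and must supply an equal counterclockwise moment, so its lever arm about the pivot is 72.46 / 76.8 = 0.943 m.
That puts it at 1.25 + 0.943 = 2.19 m from the right end.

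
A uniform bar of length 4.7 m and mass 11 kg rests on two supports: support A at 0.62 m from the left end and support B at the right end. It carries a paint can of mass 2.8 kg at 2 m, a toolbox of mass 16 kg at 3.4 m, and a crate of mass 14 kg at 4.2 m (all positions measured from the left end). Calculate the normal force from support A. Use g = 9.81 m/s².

R_A ≈ 147 N

Taking torques about support B:
Beam weight: 11 × 9.81 = 107.9 N down at 2.35 m → arm 2.35 m, τ = 107.9 × 2.35 = 253.6 N·m counterclockwise.
Paint can: 2.8 × 9.81 = 27.47 N down at 2 m → arm 2.7 m, τ = 27.47 × 2.7 = 74.17 N·m counterclockwise.
Toolbox: 16 × 9.81 = 157 N down at 3.4 m → arm 1.3 m, τ = 157 × 1.3 = 204.1 N·m counterclockwise.
Crate: 14 × 9.81 = 137.3 N down at 4.2 m → arm 0.5 m, τ = 137.3 × 0.5 = 68.65 N·m counterclockwise.
Net load moment about support B = 600.5 N·m counterclockwise.
Reaction R at support A is upward at 0.62 m, arm 4.08 m → moment R × 4.08 clockwise.
For rotational equilibrium, R × 4.08 = 600.5, so R = 147 N.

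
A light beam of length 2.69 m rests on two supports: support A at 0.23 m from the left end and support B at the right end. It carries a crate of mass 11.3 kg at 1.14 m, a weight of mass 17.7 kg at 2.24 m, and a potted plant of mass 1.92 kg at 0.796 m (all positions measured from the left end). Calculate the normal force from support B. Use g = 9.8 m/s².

Taking torques about support A:
Crate: 11.3 × 9.8 = 110.7 N down at 1.14 m → arm 0.91 m, τ = 110.7 × 0.91 = 100.7 N·m clockwise.
Weight: 17.7 × 9.8 = 173.5 N down at 2.24 m → arm 2.01 m, τ = 173.5 × 2.01 = 348.7 N·m clockwise.
Potted plant: 1.92 × 9.8 = 18.82 N down at 0.796 m → arm 0.566 m, τ = 18.82 × 0.566 = 10.65 N·m clockwise.
Net load moment about support A = 460 N·m clockwise.
Reaction R at support B is upward at 2.69 m, arm 2.46 m → moment R × 2.46 counterclockwise.
Setting net torque to zero: R × 2.46 = 460 → R = 187 N.

R_B ≈ 187 N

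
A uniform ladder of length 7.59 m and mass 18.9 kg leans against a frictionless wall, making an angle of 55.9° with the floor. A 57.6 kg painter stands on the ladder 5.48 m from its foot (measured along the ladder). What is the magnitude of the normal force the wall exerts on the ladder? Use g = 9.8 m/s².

Taking torques about the foot of the ladder:
Ladder weight 18.9×9.8 = 185.2 N acts at 3.795 m along the ladder; its horizontal arm is 3.795·cos55.9° = 2.128 m → τ = 394.1 N·m clockwise.
Painter: 57.6×9.8 = 564.5 N at 5.48 m → arm 3.072 m → τ = 1734 N·m clockwise.
Wall normal N acts horizontally at the top; its moment arm is the height L sinθ = 7.59·sin55.9° = 6.285 m, counterclockwise.
Στ = 0 ⇒ N × 6.285 = 2128 ⇒ N = 339 N.

N_wall ≈ 339 N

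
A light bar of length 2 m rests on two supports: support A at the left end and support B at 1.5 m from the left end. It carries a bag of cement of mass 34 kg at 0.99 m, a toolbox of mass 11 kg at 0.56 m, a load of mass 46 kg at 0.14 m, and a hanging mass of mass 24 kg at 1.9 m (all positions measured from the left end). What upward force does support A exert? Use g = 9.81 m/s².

Choose support B as the axis so its reaction then has zero moment arm.
Bag of cement: 34 × 9.81 = 333.5 N down at 0.99 m → arm 0.51 m, τ = 333.5 × 0.51 = 170.1 N·m counterclockwise.
Toolbox: 11 × 9.81 = 107.9 N down at 0.56 m → arm 0.94 m, τ = 107.9 × 0.94 = 101.4 N·m counterclockwise.
Load: 46 × 9.81 = 451.3 N down at 0.14 m → arm 1.36 m, τ = 451.3 × 1.36 = 613.8 N·m counterclockwise.
Hanging mass: 24 × 9.81 = 235.4 N down at 1.9 m → arm 0.4 m, τ = 235.4 × 0.4 = 94.16 N·m clockwise.
Net load moment about support B = 791.1 N·m counterclockwise.
Reaction R at support A is upward at 0 m, arm 1.5 m → moment R × 1.5 clockwise.
Setting net torque to zero: R × 1.5 = 791.1 → R = 527 N.

R_A ≈ 527 N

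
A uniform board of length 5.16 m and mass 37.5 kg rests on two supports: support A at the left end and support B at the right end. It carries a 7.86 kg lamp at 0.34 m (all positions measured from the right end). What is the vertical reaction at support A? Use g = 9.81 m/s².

R_A ≈ 189 N

Taking torques about support B:
Beam weight: 37.5 × 9.81 = 367.9 N down at 2.58 m → arm 2.58 m, τ = 367.9 × 2.58 = 949.2 N·m counterclockwise.
Lamp: 7.86 × 9.81 = 77.11 N down at 0.34 m → arm 0.34 m, τ = 77.11 × 0.34 = 26.22 N·m counterclockwise.
Net load moment about support B = 975.4 N·m counterclockwise.
Reaction R at support A is upward at 5.16 m, arm 5.16 m → moment R × 5.16 clockwise.
Balancing moments: R × 5.16 = 975.4, giving R = 189 N.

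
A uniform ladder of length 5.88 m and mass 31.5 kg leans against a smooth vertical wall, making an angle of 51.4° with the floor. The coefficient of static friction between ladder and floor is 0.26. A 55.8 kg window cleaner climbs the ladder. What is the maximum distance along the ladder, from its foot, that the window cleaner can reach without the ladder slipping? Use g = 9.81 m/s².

d ≈ 1.34 m

Sum moments about the foot of the ladder (the floor normal and friction both act there and drop out).
Ladder weight 31.5×9.81 = 309 N acts at 2.94 m along the ladder; its horizontal arm is 2.94·cos51.4° = 1.834 m → τ = 566.7 N·m clockwise.
Window cleaner weight 55.8×9.81 = 547.4 N at distance d → arm d·cos51.4° → τ = 547.4·d·0.6239 clockwise.
Wall normal N at the top has arm L sinθ = 4.595 m counterclockwise, so Στ = 0 gives N·4.595 = 566.7 + 341.5·d.
ΣFy = 0 ⇒ N_floor = 856.4 N, so the maximum friction is μ_s·N_floor = 0.26×856.4 = 222.7 N. ΣFx = 0 ⇒ N_wall = f, so at the slipping point N = 222.7 N.
Substituting: 222.7×4.595 = 566.7 + 341.5·d ⇒ d = (1023 − 566.7) / 341.5 = 1.34 m.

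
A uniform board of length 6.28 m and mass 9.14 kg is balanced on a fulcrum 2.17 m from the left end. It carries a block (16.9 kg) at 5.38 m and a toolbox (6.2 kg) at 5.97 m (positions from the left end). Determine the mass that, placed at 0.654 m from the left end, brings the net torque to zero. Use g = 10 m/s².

m ≈ 57.2 kg

Taking torques about the fulcrum (at 2.17 m from the left end):
Beam weight: 9.14 × 10 = 91.4 N down at 3.14 m → arm 0.97 m, τ = 91.4 × 0.97 = 88.66 N·m clockwise.
Block: 16.9 × 10 = 169 N down at 5.38 m → arm 3.21 m, τ = 169 × 3.21 = 542.5 N·m clockwise.
Toolbox: 6.2 × 10 = 62 N down at 5.97 m → arm 3.8 m, τ = 62 × 3.8 = 235.6 N·m clockwise.
Net moment of known loads = 866.8 N·m clockwise.
An unknown mass m at 0.654 m has arm 1.516 m; its moment is m·g·1.516 counterclockwise.
Balancing moments: m × 10 × 1.516 = 866.8, giving m = 866.8 / (10 × 1.516) = 57.2 kg.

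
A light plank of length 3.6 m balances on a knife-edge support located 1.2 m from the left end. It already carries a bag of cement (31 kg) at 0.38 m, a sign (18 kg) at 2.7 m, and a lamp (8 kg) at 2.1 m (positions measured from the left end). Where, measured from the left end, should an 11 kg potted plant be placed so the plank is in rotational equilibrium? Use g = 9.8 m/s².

x ≈ 0.402 m from the left end

Sum moments about the knife-edge support (at 1.2 m from the left end) (the support reaction has zero arm there).
Bag of cement: 31 × 9.8 = 303.8 N down at 0.38 m → arm 0.82 m, τ = 303.8 × 0.82 = 249.1 N·m counterclockwise.
Sign: 18 × 9.8 = 176.4 N down at 2.7 m → arm 1.5 m, τ = 176.4 × 1.5 = 264.6 N·m clockwise.
Lamp: 8 × 9.8 = 78.4 N down at 2.1 m → arm 0.9 m, τ = 78.4 × 0.9 = 70.56 N·m clockwise.
Net moment of existing loads = 86.06 N·m clockwise.
The potted plant weighs 11 × 9.8 = 107.8 N and must supply an equal counterclockwise moment, so its lever arm about the knife-edge support is 86.06 / 107.8 = 0.798 m.
That puts it at 1.2 − 0.798 = 0.402 m from the left end.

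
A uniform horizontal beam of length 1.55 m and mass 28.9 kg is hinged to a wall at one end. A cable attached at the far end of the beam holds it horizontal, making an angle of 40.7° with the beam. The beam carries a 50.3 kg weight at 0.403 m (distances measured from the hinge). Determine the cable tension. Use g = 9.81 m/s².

Sum moments about the hinge (the unknown hinge reaction has zero arm there).
Beam weight: 28.9 × 9.81 = 283.5 N down at 0.775 m → arm 0.775 m, τ = 283.5 × 0.775 = 219.7 N·m clockwise.
Weight: 50.3 × 9.81 = 493.4 N down at 0.403 m → arm 0.403 m, τ = 493.4 × 0.403 = 198.8 N·m clockwise.
Total clockwise load moment = 418.5 N·m.
The cable tension T acts at 1.55 m; only its component perpendicular to the beam, T sinθ, produces torque. sin 40.7° = 0.6521.
Στ = 0 ⇒ T × 1.55 × 0.6521 = 418.5 ⇒ T = 418.5 / 1.011 = 414 N.

T ≈ 414 N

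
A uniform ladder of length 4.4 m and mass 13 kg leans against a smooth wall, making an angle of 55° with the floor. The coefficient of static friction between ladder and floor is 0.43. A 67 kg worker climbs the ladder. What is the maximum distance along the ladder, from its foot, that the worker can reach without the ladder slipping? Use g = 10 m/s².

Take moments about the foot of the ladder.
Ladder weight 13×10 = 130 N acts at 2.2 m along the ladder; its horizontal arm is 2.2·cos55° = 1.262 m → τ = 164.1 N·m clockwise.
Worker weight 67×10 = 670 N at distance d → arm d·cos55° → τ = 670·d·0.5736 clockwise.
Wall normal N at the top has arm L sinθ = 3.604 m counterclockwise, so Στ = 0 gives N·3.604 = 164.1 + 384.3·d.
ΣFy = 0 ⇒ N_floor = 800 N, so the maximum friction is μ_s·N_floor = 0.43×800 = 344 N. ΣFx = 0 ⇒ N_wall = f, so at the slipping point N = 344 N.
Substituting: 344×3.604 = 164.1 + 384.3·d ⇒ d = (1240 − 164.1) / 384.3 = 2.8 m.

d ≈ 2.8 m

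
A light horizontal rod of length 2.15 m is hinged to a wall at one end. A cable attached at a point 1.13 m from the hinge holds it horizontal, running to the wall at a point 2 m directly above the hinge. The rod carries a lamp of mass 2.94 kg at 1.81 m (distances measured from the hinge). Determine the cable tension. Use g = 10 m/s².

Take moments about the hinge.
Lamp: 2.94 × 10 = 29.4 N down at 1.81 m → arm 1.81 m, τ = 29.4 × 1.81 = 53.21 N·m clockwise.
Total clockwise load moment = 53.21 N·m.
The cable tension T acts at 1.13 m; only its component perpendicular to the rod, T sinθ, produces torque. sinθ = h/√(h²+d²) = 2/√(2²+1.13²) = 0.8706.
Setting net torque to zero: T × 1.13 × 0.8706 = 53.21 → T = 53.21 / 0.9838 = 54.1 N.

T ≈ 54.1 N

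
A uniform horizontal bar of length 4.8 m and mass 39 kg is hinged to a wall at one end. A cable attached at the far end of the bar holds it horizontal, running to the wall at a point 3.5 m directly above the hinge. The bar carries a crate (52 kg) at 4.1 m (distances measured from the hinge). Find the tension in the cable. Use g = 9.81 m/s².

T ≈ 1060 N

Take moments about the hinge.
Beam weight: 39 × 9.81 = 382.6 N down at 2.4 m → arm 2.4 m, τ = 382.6 × 2.4 = 918.2 N·m clockwise.
Crate: 52 × 9.81 = 510.1 N down at 4.1 m → arm 4.1 m, τ = 510.1 × 4.1 = 2091 N·m clockwise.
Total clockwise load moment = 3009 N·m.
The cable tension T acts at 4.8 m; only its component perpendicular to the bar, T sinθ, produces torque. sinθ = h/√(h²+d²) = 3.5/√(3.5²+4.8²) = 0.5892.
Στ = 0 ⇒ T × 4.8 × 0.5892 = 3009 ⇒ T = 3009 / 2.828 = 1060 N.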